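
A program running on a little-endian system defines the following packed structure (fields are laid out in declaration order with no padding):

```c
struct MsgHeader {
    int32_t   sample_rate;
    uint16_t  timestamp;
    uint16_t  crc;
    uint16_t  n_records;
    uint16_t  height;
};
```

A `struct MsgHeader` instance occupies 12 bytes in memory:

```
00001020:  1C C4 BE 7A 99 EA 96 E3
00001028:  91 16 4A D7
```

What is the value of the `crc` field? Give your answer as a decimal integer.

`crc` follows `sample_rate` (4 B), `timestamp` (2 B), so it starts at offset 4 + 2 = 6 and occupies 2 bytes.
Bytes at offsets 6..7: 96 E3.
In little-endian order the low byte comes first in memory.
Reassemble most-significant byte first: E3 96 → 0xE396.
0xE396 = 58262.

58262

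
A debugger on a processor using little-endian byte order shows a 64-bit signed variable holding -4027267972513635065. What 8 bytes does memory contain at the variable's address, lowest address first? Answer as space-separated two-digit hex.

Two's complement of -4027267972513635065 in 64 bits: 4027267972513635065 = 0x37E3BAE234FB9AF9; invert → 0xC81C451DCB046506; add 1 → 0xC81C451DCB046507.
Split into bytes (most-significant first): C8 1C 45 1D CB 04 65 07.
Little-endian: lowest address holds the least-significant byte.
So at ascending addresses the bytes are 07 65 04 CB 1D 45 1C C8.

07 65 04 CB 1D 45 1C C8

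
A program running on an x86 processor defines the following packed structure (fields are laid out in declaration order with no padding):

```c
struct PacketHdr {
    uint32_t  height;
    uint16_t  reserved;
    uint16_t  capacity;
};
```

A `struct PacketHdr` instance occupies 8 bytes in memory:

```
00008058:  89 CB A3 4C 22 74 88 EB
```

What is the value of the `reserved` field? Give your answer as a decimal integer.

`reserved` follows `height` (4 bytes), so it starts at byte offset 4 and occupies 2 bytes.
Bytes at offsets 4..5: 22 74.
Little-endian: lowest address holds the least-significant byte.
Reassemble most-significant byte first: 74 22 → 0x7422.
0x7422 = 29730.

29730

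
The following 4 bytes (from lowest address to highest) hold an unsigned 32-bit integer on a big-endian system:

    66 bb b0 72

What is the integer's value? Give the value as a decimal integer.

In big-endian order the high byte comes first in memory.
The bytes are already most-significant first: 0x66BBB072.
0x66BBB072 = 1723576434.

1723576434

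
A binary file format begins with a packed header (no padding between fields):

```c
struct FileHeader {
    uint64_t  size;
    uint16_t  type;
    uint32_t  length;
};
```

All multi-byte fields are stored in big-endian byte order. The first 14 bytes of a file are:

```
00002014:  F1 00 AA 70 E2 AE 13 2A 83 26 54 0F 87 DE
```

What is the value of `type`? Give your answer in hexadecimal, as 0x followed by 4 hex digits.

`type` follows `size` (8 bytes), so it starts at byte offset 8 and occupies 2 bytes.
Bytes at offsets 8..9: 83 26.
In big-endian order the high byte comes first in memory.
The bytes are already most-significant first: 0x8326.

0x8326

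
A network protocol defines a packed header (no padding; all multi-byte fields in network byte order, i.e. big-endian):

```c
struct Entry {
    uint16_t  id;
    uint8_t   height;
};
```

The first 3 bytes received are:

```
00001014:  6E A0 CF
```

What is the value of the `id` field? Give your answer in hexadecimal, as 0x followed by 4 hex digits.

`id` is the first field, at byte offset 0, occupying 2 bytes.
Bytes at offsets 0..1: 6E A0.
In big-endian order the high byte comes first in memory.
The bytes are already most-significant first: 0x6EA0.

0x6EA0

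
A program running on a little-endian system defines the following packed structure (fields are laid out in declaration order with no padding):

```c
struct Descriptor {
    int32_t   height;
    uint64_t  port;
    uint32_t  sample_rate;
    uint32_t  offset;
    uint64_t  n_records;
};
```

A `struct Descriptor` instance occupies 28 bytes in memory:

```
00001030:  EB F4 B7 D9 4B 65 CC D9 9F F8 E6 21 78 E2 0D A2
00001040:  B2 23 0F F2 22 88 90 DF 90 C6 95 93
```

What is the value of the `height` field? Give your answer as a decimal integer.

-642255637

`height` is the first field, at byte offset 0, occupying 4 bytes.
Bytes at offsets 0..3: EB F4 B7 D9.
In little-endian order the low byte comes first in memory.
Reassemble most-significant byte first: D9 B7 F4 EB → 0xD9B7F4EB.
Top bit is set, so as a signed 32-bit value this is 0xD9B7F4EB − 2^32 = -642255637.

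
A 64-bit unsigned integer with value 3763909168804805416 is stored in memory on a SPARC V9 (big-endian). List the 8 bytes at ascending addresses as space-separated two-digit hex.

34 3C 17 72 6D 72 3B 28

3763909168804805416 in hexadecimal, padded to 64 bits, is 0x343C17726D723B28.
Split into bytes (most-significant first): 34 3C 17 72 6D 72 3B 28.
In big-endian order the high byte comes first in memory.
So the memory order matches the most-significant-first order: 34 3C 17 72 6D 72 3B 28.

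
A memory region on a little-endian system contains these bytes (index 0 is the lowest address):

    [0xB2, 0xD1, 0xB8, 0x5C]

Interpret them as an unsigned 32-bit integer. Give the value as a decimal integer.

Little-endian: lowest address holds the least-significant byte.
Reassemble most-significant byte first: 5C B8 D1 B2 → 0x5CB8D1B2.
0x5CB8D1B2 = 1555616178.

1555616178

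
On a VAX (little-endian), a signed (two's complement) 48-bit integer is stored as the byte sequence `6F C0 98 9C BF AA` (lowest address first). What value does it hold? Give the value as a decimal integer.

-93735033978769

Little-endian: lowest address holds the least-significant byte.
Reassemble most-significant byte first: AA BF 9C 98 C0 6F → 0xAABF9C98C06F.
Top bit is set, so as a signed 48-bit value this is 0xAABF9C98C06F − 2^48 = -93735033978769.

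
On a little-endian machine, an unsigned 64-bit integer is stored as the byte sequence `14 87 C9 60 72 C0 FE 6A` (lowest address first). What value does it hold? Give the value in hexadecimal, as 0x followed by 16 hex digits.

0x6AFEC07260C98714

Little-endian: lowest address holds the least-significant byte.
Reassemble most-significant byte first: 6A FE C0 72 60 C9 87 14 → 0x6AFEC07260C98714.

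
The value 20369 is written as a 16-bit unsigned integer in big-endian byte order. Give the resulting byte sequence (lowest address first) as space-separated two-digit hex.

4F 91

20369 in hexadecimal, padded to 16 bits, is 0x4F91.
Split into bytes (most-significant first): 4F 91.
Big-endian: lowest address holds the most-significant byte.
So the memory order matches the most-significant-first order: 4F 91.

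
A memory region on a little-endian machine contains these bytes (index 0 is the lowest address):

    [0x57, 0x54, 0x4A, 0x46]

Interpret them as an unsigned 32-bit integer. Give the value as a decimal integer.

Little-endian: lowest address holds the least-significant byte.
Reassemble most-significant byte first: 46 4A 54 57 → 0x464A5457.
0x464A5457 = 1179276375.

1179276375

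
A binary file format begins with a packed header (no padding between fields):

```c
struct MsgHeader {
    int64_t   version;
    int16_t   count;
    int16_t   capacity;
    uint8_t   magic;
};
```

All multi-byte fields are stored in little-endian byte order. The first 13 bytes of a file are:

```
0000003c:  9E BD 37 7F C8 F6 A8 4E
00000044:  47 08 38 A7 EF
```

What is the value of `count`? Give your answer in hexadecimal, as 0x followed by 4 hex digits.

0x0847

`count` follows `version` (8 bytes), so it starts at byte offset 8 and occupies 2 bytes.
Bytes at offsets 8..9: 47 08.
Little-endian: lowest address holds the least-significant byte.
Reassemble most-significant byte first: 08 47 → 0x0847.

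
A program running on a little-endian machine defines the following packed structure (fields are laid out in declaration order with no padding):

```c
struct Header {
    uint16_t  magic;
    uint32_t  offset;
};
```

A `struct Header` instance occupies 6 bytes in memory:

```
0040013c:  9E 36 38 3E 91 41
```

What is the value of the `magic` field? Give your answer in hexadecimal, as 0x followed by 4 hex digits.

`magic` is the first field, at byte offset 0, occupying 2 bytes.
Bytes at offsets 0..1: 9E 36.
In little-endian order the low byte comes first in memory.
Reassemble most-significant byte first: 36 9E → 0x369E.

0x369E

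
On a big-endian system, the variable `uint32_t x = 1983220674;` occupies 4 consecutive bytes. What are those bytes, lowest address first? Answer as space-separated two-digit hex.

76 35 8B C2

1983220674 in hexadecimal, padded to 32 bits, is 0x76358BC2.
Split into bytes (most-significant first): 76 35 8B C2.
In big-endian order the high byte comes first in memory.
So the memory order matches the most-significant-first order: 76 35 8B C2.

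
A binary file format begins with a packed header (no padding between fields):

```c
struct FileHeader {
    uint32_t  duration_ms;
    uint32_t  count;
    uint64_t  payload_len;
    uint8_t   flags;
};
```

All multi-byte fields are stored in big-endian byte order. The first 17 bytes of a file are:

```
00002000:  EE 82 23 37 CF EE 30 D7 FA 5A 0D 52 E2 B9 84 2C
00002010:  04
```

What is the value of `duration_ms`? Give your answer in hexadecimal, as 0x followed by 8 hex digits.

`duration_ms` is the first field, at byte offset 0, occupying 4 bytes.
Bytes at offsets 0..3: EE 82 23 37.
In big-endian order the high byte comes first in memory.
The bytes are already most-significant first: 0xEE822337.

0xEE822337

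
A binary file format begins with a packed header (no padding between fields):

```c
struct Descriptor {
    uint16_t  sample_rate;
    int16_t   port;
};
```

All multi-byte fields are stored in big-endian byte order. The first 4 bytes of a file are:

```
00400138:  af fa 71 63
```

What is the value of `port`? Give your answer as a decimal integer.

`port` follows `sample_rate` (2 bytes), so it starts at byte offset 2 and occupies 2 bytes.
Bytes at offsets 2..3: 71 63.
Big-endian stores the most-significant byte at the lowest address.
The bytes are already most-significant first: 0x7163.
0x7163 = 29027.

29027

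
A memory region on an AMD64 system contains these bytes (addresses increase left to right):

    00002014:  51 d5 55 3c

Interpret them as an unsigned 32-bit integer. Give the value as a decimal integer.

1012258129

Little-endian stores the least-significant byte at the lowest address.
Reassemble most-significant byte first: 3C 55 D5 51 → 0x3C55D551.
0x3C55D551 = 1012258129.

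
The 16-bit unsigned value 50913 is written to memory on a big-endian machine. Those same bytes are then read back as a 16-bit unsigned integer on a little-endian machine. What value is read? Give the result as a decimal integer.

57798

50913 in 16-bit hexadecimal is 0xC6E1.
Stored big-endian, the bytes at ascending addresses are C6 E1.
Read back as little-endian, the first byte is least significant, giving 0xE1C6.
0xE1C6 = 57798.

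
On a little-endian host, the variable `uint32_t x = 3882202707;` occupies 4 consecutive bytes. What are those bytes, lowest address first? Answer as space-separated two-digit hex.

3882202707 in hexadecimal, padded to 32 bits, is 0xE765B653.
Split into bytes (most-significant first): E7 65 B6 53.
Little-endian stores the least-significant byte at the lowest address.
So at ascending addresses the bytes are 53 B6 65 E7.

53 B6 65 E7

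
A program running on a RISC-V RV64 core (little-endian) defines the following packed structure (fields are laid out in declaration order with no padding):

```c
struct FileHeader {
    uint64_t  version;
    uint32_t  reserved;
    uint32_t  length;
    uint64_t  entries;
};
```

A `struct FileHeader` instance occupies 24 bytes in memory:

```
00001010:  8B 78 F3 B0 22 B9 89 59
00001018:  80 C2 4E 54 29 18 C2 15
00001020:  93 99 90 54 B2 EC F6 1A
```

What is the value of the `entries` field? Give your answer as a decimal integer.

1943000539924044179

`entries` follows `version` (8 B), `reserved` (4 B), `length` (4 B), so it starts at offset 8 + 4 + 4 = 16 and occupies 8 bytes.
Bytes at offsets 16..23: 93 99 90 54 B2 EC F6 1A.
Little-endian: lowest address holds the least-significant byte.
Reassemble most-significant byte first: 1A F6 EC B2 54 90 99 93 → 0x1AF6ECB254909993.
0x1AF6ECB254909993 = 1943000539924044179.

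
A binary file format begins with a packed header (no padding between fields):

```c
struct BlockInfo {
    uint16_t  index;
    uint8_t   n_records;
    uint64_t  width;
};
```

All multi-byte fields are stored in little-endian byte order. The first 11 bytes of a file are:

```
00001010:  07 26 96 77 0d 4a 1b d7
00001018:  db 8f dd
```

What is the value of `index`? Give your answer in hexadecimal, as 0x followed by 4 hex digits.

0x2607

`index` is the first field, at byte offset 0, occupying 2 bytes.
Bytes at offsets 0..1: 07 26.
Little-endian: lowest address holds the least-significant byte.
Reassemble most-significant byte first: 26 07 → 0x2607.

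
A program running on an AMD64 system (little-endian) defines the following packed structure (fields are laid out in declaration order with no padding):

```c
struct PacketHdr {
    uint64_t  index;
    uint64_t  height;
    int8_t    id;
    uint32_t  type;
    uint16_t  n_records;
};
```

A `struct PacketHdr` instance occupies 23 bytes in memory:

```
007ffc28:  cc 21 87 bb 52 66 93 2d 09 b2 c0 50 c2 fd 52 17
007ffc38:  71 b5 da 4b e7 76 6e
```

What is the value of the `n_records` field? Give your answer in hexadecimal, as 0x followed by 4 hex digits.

`n_records` follows `index` (8 B), `height` (8 B), `id` (1 B), `type` (4 B), so it starts at offset 8 + 8 + 1 + 4 = 21 and occupies 2 bytes.
Bytes at offsets 21..22: 76 6E.
Little-endian: lowest address holds the least-significant byte.
Reassemble most-significant byte first: 6E 76 → 0x6E76.

0x6E76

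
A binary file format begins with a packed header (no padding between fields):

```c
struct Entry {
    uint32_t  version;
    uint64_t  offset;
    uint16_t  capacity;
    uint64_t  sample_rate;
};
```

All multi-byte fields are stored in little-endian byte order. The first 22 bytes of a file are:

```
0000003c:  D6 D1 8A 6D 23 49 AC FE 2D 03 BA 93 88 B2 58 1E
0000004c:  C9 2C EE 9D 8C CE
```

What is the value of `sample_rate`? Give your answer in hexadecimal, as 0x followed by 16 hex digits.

0xCE8C9DEE2CC91E58

`sample_rate` follows `version` (4 B), `offset` (8 B), `capacity` (2 B), so it starts at offset 4 + 8 + 2 = 14 and occupies 8 bytes.
Bytes at offsets 14..21: 58 1E C9 2C EE 9D 8C CE.
In little-endian order the low byte comes first in memory.
Reassemble most-significant byte first: CE 8C 9D EE 2C C9 1E 58 → 0xCE8C9DEE2CC91E58.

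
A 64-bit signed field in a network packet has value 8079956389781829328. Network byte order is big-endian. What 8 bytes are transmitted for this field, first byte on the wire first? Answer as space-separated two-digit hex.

70 21 C5 86 ED 97 F6 D0

8079956389781829328 in hexadecimal, padded to 64 bits, is 0x7021C586ED97F6D0.
Split into bytes (most-significant first): 70 21 C5 86 ED 97 F6 D0.
In big-endian order the high byte comes first in memory.
So the memory order matches the most-significant-first order: 70 21 C5 86 ED 97 F6 D0.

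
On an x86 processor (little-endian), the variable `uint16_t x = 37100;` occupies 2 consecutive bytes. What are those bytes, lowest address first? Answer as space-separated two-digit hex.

37100 in hexadecimal, padded to 16 bits, is 0x90EC.
Split into bytes (most-significant first): 90 EC.
Little-endian: lowest address holds the least-significant byte.
So at ascending addresses the bytes are EC 90.

EC 90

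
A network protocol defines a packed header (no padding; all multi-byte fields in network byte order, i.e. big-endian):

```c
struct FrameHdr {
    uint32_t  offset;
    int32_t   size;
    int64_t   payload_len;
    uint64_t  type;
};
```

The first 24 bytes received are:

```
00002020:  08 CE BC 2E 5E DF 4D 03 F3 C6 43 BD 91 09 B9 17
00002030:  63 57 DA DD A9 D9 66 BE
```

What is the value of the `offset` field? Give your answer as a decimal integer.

147766318

`offset` is the first field, at byte offset 0, occupying 4 bytes.
Bytes at offsets 0..3: 08 CE BC 2E.
In big-endian order the high byte comes first in memory.
The bytes are already most-significant first: 0x08CEBC2E.
0x08CEBC2E = 147766318.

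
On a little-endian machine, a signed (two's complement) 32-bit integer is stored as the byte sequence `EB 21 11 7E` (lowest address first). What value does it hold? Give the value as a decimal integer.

Little-endian: lowest address holds the least-significant byte.
Reassemble most-significant byte first: 7E 11 21 EB → 0x7E1121EB.
0x7E1121EB = 2115052011.

2115052011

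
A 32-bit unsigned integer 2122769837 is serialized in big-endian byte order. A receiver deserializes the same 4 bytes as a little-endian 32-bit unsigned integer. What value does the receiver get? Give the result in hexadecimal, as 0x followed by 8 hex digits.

0xADE5867E

2122769837 in 32-bit hexadecimal is 0x7E86E5AD.
Stored big-endian, the bytes at ascending addresses are 7E 86 E5 AD.
Read back as little-endian, the first byte is least significant, giving 0xADE5867E.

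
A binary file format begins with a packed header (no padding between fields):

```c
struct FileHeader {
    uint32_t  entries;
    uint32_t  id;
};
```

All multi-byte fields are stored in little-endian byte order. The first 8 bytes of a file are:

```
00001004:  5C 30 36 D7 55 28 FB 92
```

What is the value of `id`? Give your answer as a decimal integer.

`id` follows `entries` (4 bytes), so it starts at byte offset 4 and occupies 4 bytes.
Bytes at offsets 4..7: 55 28 FB 92.
Little-endian: lowest address holds the least-significant byte.
Reassemble most-significant byte first: 92 FB 28 55 → 0x92FB2855.
0x92FB2855 = 2465933397.

2465933397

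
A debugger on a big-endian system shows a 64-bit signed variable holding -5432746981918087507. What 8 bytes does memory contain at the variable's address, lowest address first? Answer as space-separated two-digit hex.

Two's complement of -5432746981918087507 in 64 bits: 5432746981918087507 = 0x4B64FE989BCD9953; invert → 0xB49B0167643266AC; add 1 → 0xB49B0167643266AD.
Split into bytes (most-significant first): B4 9B 01 67 64 32 66 AD.
In big-endian order the high byte comes first in memory.
So the memory order matches the most-significant-first order: B4 9B 01 67 64 32 66 AD.

B4 9B 01 67 64 32 66 AD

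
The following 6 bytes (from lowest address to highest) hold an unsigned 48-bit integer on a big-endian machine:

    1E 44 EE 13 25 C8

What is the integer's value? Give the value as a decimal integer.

In big-endian order the high byte comes first in memory.
The bytes are already most-significant first: 0x1E44EE1325C8.
0x1E44EE1325C8 = 33281400841672.

33281400841672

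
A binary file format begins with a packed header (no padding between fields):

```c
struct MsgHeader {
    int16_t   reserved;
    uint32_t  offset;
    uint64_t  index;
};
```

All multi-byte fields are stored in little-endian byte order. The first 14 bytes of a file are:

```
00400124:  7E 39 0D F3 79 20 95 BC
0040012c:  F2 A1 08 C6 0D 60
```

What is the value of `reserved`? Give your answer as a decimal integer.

`reserved` is the first field, at byte offset 0, occupying 2 bytes.
Bytes at offsets 0..1: 7E 39.
Little-endian stores the least-significant byte at the lowest address.
Reassemble most-significant byte first: 39 7E → 0x397E.
0x397E = 14718.

14718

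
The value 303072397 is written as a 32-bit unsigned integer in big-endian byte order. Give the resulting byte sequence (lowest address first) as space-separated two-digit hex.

303072397 in hexadecimal, padded to 32 bits, is 0x1210848D.
Split into bytes (most-significant first): 12 10 84 8D.
Big-endian: lowest address holds the most-significant byte.
So the memory order matches the most-significant-first order: 12 10 84 8D.

12 10 84 8D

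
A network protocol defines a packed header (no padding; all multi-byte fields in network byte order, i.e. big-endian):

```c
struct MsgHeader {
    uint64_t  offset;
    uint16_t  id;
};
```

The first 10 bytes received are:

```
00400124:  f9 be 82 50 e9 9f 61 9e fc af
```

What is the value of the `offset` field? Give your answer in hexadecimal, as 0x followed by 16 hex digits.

0xF9BE8250E99F619E

`offset` is the first field, at byte offset 0, occupying 8 bytes.
Bytes at offsets 0..7: F9 BE 82 50 E9 9F 61 9E.
Big-endian stores the most-significant byte at the lowest address.
The bytes are already most-significant first: 0xF9BE8250E99F619E.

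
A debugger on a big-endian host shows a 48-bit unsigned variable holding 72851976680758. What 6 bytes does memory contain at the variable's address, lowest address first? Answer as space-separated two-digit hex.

42 42 2C 30 F5 36

72851976680758 in hexadecimal, padded to 48 bits, is 0x42422C30F536.
Split into bytes (most-significant first): 42 42 2C 30 F5 36.
In big-endian order the high byte comes first in memory.
So the memory order matches the most-significant-first order: 42 42 2C 30 F5 36.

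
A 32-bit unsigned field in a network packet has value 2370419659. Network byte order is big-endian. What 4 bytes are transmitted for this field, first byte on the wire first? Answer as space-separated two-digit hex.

8D 49 BB CB

2370419659 in hexadecimal, padded to 32 bits, is 0x8D49BBCB.
Split into bytes (most-significant first): 8D 49 BB CB.
Big-endian: lowest address holds the most-significant byte.
So the memory order matches the most-significant-first order: 8D 49 BB CB.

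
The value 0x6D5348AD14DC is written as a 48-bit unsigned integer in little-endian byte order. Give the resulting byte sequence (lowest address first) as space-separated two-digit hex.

DC 14 AD 48 53 6D

Split into bytes (most-significant first): 6D 53 48 AD 14 DC.
In little-endian order the low byte comes first in memory.
So at ascending addresses the bytes are DC 14 AD 48 53 6D.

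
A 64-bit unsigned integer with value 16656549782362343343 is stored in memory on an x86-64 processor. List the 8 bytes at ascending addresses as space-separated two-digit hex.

AF 47 51 E1 C6 F3 27 E7

16656549782362343343 in hexadecimal, padded to 64 bits, is 0xE727F3C6E15147AF.
Split into bytes (most-significant first): E7 27 F3 C6 E1 51 47 AF.
Little-endian: lowest address holds the least-significant byte.
So at ascending addresses the bytes are AF 47 51 E1 C6 F3 27 E7.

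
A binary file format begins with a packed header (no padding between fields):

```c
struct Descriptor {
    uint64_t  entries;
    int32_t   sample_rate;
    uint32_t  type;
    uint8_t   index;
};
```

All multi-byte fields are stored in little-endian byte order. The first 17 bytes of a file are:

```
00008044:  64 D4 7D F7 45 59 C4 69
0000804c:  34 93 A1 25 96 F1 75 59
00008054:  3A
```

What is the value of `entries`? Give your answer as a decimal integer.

7621314626457556068

`entries` is the first field, at byte offset 0, occupying 8 bytes.
Bytes at offsets 0..7: 64 D4 7D F7 45 59 C4 69.
In little-endian order the low byte comes first in memory.
Reassemble most-significant byte first: 69 C4 59 45 F7 7D D4 64 → 0x69C45945F77DD464.
0x69C45945F77DD464 = 7621314626457556068.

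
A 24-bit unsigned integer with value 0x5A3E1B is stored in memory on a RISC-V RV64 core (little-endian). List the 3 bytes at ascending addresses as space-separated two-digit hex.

1B 3E 5A

Split into bytes (most-significant first): 5A 3E 1B.
Little-endian stores the least-significant byte at the lowest address.
So at ascending addresses the bytes are 1B 3E 5A.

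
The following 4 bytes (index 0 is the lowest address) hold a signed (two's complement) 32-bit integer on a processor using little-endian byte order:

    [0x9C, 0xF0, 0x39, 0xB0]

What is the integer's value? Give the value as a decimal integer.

Little-endian: lowest address holds the least-significant byte.
Reassemble most-significant byte first: B0 39 F0 9C → 0xB039F09C.
Top bit is set, so as a signed 32-bit value this is 0xB039F09C − 2^32 = -1338380132.

-1338380132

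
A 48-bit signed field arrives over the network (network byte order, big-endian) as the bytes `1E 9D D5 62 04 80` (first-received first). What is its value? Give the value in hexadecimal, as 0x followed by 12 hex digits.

0x1E9DD5620480

Big-endian stores the most-significant byte at the lowest address.
The bytes are already most-significant first: 0x1E9DD5620480.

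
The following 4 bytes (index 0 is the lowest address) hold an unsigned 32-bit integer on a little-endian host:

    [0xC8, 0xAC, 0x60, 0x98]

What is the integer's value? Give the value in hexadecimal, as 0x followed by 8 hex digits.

Little-endian stores the least-significant byte at the lowest address.
Reassemble most-significant byte first: 98 60 AC C8 → 0x9860ACC8.

0x9860ACC8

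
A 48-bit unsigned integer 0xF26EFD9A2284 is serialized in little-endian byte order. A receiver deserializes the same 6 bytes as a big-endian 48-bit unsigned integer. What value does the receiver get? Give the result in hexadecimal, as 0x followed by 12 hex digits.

0x84229AFD6EF2

Stored little-endian, the bytes at ascending addresses are 84 22 9A FD 6E F2.
Read back as big-endian, the last byte is least significant, giving 0x84229AFD6EF2.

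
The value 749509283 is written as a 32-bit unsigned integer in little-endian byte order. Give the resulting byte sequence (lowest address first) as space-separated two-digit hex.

A3 9A AC 2C

749509283 in hexadecimal, padded to 32 bits, is 0x2CAC9AA3.
Split into bytes (most-significant first): 2C AC 9A A3.
Little-endian stores the least-significant byte at the lowest address.
So at ascending addresses the bytes are A3 9A AC 2C.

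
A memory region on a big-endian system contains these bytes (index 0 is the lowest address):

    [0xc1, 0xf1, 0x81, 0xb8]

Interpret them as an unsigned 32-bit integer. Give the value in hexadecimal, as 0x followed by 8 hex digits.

0xC1F181B8

Big-endian: lowest address holds the most-significant byte.
The bytes are already most-significant first: 0xC1F181B8.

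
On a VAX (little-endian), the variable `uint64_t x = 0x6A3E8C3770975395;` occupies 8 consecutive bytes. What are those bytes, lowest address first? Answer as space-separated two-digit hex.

95 53 97 70 37 8C 3E 6A

Split into bytes (most-significant first): 6A 3E 8C 37 70 97 53 95.
Little-endian: lowest address holds the least-significant byte.
So at ascending addresses the bytes are 95 53 97 70 37 8C 3E 6A.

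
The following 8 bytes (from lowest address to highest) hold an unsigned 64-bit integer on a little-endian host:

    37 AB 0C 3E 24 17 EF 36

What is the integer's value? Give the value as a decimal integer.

3958408041909234487

In little-endian order the low byte comes first in memory.
Reassemble most-significant byte first: 36 EF 17 24 3E 0C AB 37 → 0x36EF17243E0CAB37.
0x36EF17243E0CAB37 = 3958408041909234487.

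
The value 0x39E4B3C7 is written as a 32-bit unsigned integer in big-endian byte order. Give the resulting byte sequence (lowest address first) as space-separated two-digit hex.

Split into bytes (most-significant first): 39 E4 B3 C7.
In big-endian order the high byte comes first in memory.
So the memory order matches the most-significant-first order: 39 E4 B3 C7.

39 E4 B3 C7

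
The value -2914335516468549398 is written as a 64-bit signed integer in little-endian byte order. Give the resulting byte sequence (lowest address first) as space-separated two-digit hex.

EA 68 96 E0 49 33 8E D7

Two's complement of -2914335516468549398 in 64 bits: 2914335516468549398 = 0x2871CCB61F699716; invert → 0xD78E3349E09668E9; add 1 → 0xD78E3349E09668EA.
Split into bytes (most-significant first): D7 8E 33 49 E0 96 68 EA.
In little-endian order the low byte comes first in memory.
So at ascending addresses the bytes are EA 68 96 E0 49 33 8E D7.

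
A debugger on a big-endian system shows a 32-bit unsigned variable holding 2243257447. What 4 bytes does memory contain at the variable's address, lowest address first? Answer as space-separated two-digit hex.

2243257447 in hexadecimal, padded to 32 bits, is 0x85B56467.
Split into bytes (most-significant first): 85 B5 64 67.
Big-endian stores the most-significant byte at the lowest address.
So the memory order matches the most-significant-first order: 85 B5 64 67.

85 B5 64 67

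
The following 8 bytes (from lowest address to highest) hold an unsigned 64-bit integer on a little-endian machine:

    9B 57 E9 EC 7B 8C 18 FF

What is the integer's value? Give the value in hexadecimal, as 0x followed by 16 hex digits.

0xFF188C7BECE9579B

In little-endian order the low byte comes first in memory.
Reassemble most-significant byte first: FF 18 8C 7B EC E9 57 9B → 0xFF188C7BECE9579B.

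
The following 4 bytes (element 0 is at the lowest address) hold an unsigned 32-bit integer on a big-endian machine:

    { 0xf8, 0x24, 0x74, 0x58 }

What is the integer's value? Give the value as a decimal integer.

Big-endian stores the most-significant byte at the lowest address.
The bytes are already most-significant first: 0xF8247458.
0xF8247458 = 4163138648.

4163138648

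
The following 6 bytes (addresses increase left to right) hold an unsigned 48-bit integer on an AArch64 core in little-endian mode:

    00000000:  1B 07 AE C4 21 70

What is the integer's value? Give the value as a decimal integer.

Little-endian: lowest address holds the least-significant byte.
Reassemble most-significant byte first: 70 21 C4 AE 07 1B → 0x7021C4AE071B.
0x7021C4AE071B = 123290335971099.

123290335971099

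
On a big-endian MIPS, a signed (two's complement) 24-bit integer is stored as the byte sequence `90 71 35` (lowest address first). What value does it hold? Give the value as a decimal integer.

-7311051

Big-endian stores the most-significant byte at the lowest address.
The bytes are already most-significant first: 0x907135.
Top bit is set, so as a signed 24-bit value this is 0x907135 − 2^24 = -7311051.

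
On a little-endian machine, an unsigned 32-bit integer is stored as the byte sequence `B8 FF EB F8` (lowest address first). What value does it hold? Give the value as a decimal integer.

4176215992

Little-endian: lowest address holds the least-significant byte.
Reassemble most-significant byte first: F8 EB FF B8 → 0xF8EBFFB8.
0xF8EBFFB8 = 4176215992.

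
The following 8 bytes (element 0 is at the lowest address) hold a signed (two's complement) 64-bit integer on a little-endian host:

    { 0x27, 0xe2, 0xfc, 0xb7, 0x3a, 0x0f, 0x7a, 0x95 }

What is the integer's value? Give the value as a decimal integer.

Little-endian: lowest address holds the least-significant byte.
Reassemble most-significant byte first: 95 7A 0F 3A B7 FC E2 27 → 0x957A0F3AB7FCE227.
Top bit is set, so as a signed 64-bit value this is 0x957A0F3AB7FCE227 − 2^64 = -7675805870030265817.

-7675805870030265817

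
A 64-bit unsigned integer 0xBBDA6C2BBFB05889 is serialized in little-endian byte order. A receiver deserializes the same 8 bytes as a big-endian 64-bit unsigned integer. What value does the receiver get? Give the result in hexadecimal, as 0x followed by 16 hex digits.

Stored little-endian, the bytes at ascending addresses are 89 58 B0 BF 2B 6C DA BB.
Read back as big-endian, the last byte is least significant, giving 0x8958B0BF2B6CDABB.

0x8958B0BF2B6CDABB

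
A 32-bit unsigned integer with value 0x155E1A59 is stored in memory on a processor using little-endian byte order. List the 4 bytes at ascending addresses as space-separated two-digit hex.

Split into bytes (most-significant first): 15 5E 1A 59.
In little-endian order the low byte comes first in memory.
So at ascending addresses the bytes are 59 1A 5E 15.

59 1A 5E 15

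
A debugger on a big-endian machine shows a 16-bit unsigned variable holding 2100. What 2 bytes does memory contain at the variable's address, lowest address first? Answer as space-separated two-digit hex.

2100 in hexadecimal, padded to 16 bits, is 0x0834.
Split into bytes (most-significant first): 08 34.
Big-endian stores the most-significant byte at the lowest address.
So the memory order matches the most-significant-first order: 08 34.

08 34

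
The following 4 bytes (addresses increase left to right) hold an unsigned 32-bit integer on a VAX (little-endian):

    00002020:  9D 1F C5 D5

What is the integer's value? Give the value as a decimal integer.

3586465693

In little-endian order the low byte comes first in memory.
Reassemble most-significant byte first: D5 C5 1F 9D → 0xD5C51F9D.
0xD5C51F9D = 3586465693.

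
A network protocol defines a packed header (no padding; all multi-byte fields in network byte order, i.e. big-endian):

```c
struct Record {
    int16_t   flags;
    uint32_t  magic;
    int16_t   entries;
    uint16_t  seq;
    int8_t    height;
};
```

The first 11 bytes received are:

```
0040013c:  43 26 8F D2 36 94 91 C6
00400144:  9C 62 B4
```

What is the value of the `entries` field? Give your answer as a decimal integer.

-28218

`entries` follows `flags` (2 B), `magic` (4 B), so it starts at offset 2 + 4 = 6 and occupies 2 bytes.
Bytes at offsets 6..7: 91 C6.
Big-endian stores the most-significant byte at the lowest address.
The bytes are already most-significant first: 0x91C6.
Top bit is set, so as a signed 16-bit value this is 0x91C6 − 2^16 = -28218.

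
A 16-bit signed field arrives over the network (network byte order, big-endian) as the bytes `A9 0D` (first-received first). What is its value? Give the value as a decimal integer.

In big-endian order the high byte comes first in memory.
The bytes are already most-significant first: 0xA90D.
Top bit is set, so as a signed 16-bit value this is 0xA90D − 2^16 = -22259.

-22259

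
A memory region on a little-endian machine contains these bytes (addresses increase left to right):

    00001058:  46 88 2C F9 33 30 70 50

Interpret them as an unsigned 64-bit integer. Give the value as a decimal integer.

In little-endian order the low byte comes first in memory.
Reassemble most-significant byte first: 50 70 30 33 F9 2C 88 46 → 0x50703033F92C8846.
0x50703033F92C8846 = 5796185720207738950.

5796185720207738950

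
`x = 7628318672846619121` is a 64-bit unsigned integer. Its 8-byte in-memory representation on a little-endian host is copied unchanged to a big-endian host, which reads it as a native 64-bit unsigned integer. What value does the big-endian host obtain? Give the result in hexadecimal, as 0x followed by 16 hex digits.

0xF18180986A3BDD69

7628318672846619121 in 64-bit hexadecimal is 0x69DD3B6A988081F1.
Stored little-endian, the bytes at ascending addresses are F1 81 80 98 6A 3B DD 69.
Read back as big-endian, the last byte is least significant, giving 0xF18180986A3BDD69.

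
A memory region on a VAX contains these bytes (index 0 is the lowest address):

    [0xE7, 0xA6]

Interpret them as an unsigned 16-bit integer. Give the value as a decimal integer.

42727

In little-endian order the low byte comes first in memory.
Reassemble most-significant byte first: A6 E7 → 0xA6E7.
0xA6E7 = 42727.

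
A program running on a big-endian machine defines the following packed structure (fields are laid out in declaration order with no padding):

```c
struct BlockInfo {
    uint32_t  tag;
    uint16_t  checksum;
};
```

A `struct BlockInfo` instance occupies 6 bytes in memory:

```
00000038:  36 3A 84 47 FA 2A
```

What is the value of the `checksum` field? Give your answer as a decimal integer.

64042

`checksum` follows `tag` (4 bytes), so it starts at byte offset 4 and occupies 2 bytes.
Bytes at offsets 4..5: FA 2A.
In big-endian order the high byte comes first in memory.
The bytes are already most-significant first: 0xFA2A.
0xFA2A = 64042.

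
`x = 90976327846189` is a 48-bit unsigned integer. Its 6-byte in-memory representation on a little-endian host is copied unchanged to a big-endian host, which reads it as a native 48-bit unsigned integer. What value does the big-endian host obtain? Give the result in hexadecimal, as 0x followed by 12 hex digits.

0x2D49B413BE52

90976327846189 in 48-bit hexadecimal is 0x52BE13B4492D.
Stored little-endian, the bytes at ascending addresses are 2D 49 B4 13 BE 52.
Read back as big-endian, the last byte is least significant, giving 0x2D49B413BE52.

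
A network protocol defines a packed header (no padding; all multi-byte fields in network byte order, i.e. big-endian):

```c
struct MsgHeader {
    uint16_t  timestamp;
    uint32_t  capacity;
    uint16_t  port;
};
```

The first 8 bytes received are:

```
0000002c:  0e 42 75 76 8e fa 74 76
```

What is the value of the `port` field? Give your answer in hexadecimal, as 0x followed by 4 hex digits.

`port` follows `timestamp` (2 B), `capacity` (4 B), so it starts at offset 2 + 4 = 6 and occupies 2 bytes.
Bytes at offsets 6..7: 74 76.
In big-endian order the high byte comes first in memory.
The bytes are already most-significant first: 0x7476.

0x7476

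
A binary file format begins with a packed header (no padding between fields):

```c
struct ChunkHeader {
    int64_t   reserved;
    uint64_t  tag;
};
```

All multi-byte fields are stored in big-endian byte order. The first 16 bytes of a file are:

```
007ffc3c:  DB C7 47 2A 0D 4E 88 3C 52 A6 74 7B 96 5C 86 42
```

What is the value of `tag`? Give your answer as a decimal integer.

5955575631396505154

`tag` follows `reserved` (8 bytes), so it starts at byte offset 8 and occupies 8 bytes.
Bytes at offsets 8..15: 52 A6 74 7B 96 5C 86 42.
Big-endian: lowest address holds the most-significant byte.
The bytes are already most-significant first: 0x52A6747B965C8642.
0x52A6747B965C8642 = 5955575631396505154.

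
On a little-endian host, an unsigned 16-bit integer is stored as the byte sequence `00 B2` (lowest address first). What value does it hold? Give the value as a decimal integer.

Little-endian stores the least-significant byte at the lowest address.
Reassemble most-significant byte first: B2 00 → 0xB200.
0xB200 = 45568.

45568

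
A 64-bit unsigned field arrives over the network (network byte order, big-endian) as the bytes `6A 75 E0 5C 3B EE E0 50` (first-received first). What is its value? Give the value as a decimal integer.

7671284227042631760

Big-endian: lowest address holds the most-significant byte.
The bytes are already most-significant first: 0x6A75E05C3BEEE050.
0x6A75E05C3BEEE050 = 7671284227042631760.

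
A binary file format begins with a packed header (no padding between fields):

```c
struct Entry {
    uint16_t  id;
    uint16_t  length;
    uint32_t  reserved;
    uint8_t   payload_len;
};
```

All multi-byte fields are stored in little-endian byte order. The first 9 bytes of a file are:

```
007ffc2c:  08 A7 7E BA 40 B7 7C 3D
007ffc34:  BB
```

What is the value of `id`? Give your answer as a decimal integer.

`id` is the first field, at byte offset 0, occupying 2 bytes.
Bytes at offsets 0..1: 08 A7.
Little-endian: lowest address holds the least-significant byte.
Reassemble most-significant byte first: A7 08 → 0xA708.
0xA708 = 42760.

42760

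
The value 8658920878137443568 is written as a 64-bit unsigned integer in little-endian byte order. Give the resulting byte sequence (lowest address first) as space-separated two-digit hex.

8658920878137443568 in hexadecimal, padded to 64 bits, is 0x782AAAA9679884F0.
Split into bytes (most-significant first): 78 2A AA A9 67 98 84 F0.
In little-endian order the low byte comes first in memory.
So at ascending addresses the bytes are F0 84 98 67 A9 AA 2A 78.

F0 84 98 67 A9 AA 2A 78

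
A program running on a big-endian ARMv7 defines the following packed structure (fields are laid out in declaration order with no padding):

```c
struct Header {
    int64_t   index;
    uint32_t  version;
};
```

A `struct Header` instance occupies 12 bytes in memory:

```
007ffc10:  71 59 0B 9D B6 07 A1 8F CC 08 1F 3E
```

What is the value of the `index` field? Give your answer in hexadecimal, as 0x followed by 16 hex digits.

0x71590B9DB607A18F

`index` is the first field, at byte offset 0, occupying 8 bytes.
Bytes at offsets 0..7: 71 59 0B 9D B6 07 A1 8F.
Big-endian stores the most-significant byte at the lowest address.
The bytes are already most-significant first: 0x71590B9DB607A18F.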